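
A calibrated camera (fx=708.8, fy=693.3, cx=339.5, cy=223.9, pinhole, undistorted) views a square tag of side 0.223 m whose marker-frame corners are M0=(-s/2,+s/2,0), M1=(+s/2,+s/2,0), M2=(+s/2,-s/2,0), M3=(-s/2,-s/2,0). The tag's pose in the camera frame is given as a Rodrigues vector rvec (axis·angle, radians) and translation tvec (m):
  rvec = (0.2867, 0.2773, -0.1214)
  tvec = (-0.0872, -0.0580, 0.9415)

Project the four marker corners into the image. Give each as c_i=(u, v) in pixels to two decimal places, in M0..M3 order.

c0=(214.97, 263.28) c1=(367.27, 252.99) c2=(340.91, 87.70) c3=(180.98, 109.80)

Intrinsics K: fx=708.8, fy=693.3, cx=339.5, cy=223.9
Marker side s = 0.223 m; corners in marker frame (Z=0):
  M0 = (-0.1115, +0.1115, 0)
  M1 = (+0.1115, +0.1115, 0)
  M2 = (+0.1115, -0.1115, 0)
  M3 = (-0.1115, -0.1115, 0)
rvec = (0.2867, 0.2773, -0.1214), |rvec| = θ = 0.41693 rad = 23.888°
Rodrigues: sinθ=0.40495, 1−cosθ=0.08566; R = I + sinθ·[k]× + (1−cosθ)·[k]×²:
    [+0.95484 +0.15709 +0.25218]
    [-0.07873 +0.95223 -0.29506]
    [-0.28649 +0.26188 +0.92160]
t = (-0.0872, -0.0580, 0.9415) m
M0: Pc = R·M0+t = (-0.17615, +0.05695, +1.00264); u = 708.8·(-0.17615)/1.00264 + 339.5 = 214.9744, v = 693.3·(+0.05695)/1.00264 + 223.9 = 263.2812
M1: Pc = R·M1+t = (+0.03678, +0.03939, +0.93876); u = 708.8·(+0.03678)/0.93876 + 339.5 = 367.2710, v = 693.3·(+0.03939)/0.93876 + 223.9 = 252.9943
M2: Pc = R·M2+t = (+0.00175, -0.17295, +0.88036); u = 708.8·(+0.00175)/0.88036 + 339.5 = 340.9084, v = 693.3·(-0.17295)/0.88036 + 223.9 = 87.6962
M3: Pc = R·M3+t = (-0.21118, -0.15539, +0.94424); u = 708.8·(-0.21118)/0.94424 + 339.5 = 180.9765, v = 693.3·(-0.15539)/0.94424 + 223.9 = 109.8032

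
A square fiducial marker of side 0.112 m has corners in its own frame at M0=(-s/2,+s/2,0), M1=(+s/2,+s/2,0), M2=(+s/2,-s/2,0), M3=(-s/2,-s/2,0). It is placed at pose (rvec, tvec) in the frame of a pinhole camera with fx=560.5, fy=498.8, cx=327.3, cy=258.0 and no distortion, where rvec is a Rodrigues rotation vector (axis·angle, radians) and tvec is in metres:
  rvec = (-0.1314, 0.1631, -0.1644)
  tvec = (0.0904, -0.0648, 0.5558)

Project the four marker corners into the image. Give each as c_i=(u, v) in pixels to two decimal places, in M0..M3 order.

Intrinsics K: fx=560.5, fy=498.8, cx=327.3, cy=258.0
Marker side s = 0.112 m; corners in marker frame (Z=0):
  M0 = (-0.0560, +0.0560, 0)
  M1 = (+0.0560, +0.0560, 0)
  M2 = (+0.0560, -0.0560, 0)
  M3 = (-0.0560, -0.0560, 0)
rvec = (-0.1314, 0.1631, -0.1644), |rvec| = θ = 0.26626 rad = 15.256°
Rodrigues: sinθ=0.26313, 1−cosθ=0.03524; R = I + sinθ·[k]× + (1−cosθ)·[k]×²:
    [+0.97334 +0.15181 +0.17192]
    [-0.17312 +0.97798 +0.11653]
    [-0.15044 -0.14318 +0.97820]
t = (0.0904, -0.0648, 0.5558) m
M0: Pc = R·M0+t = (+0.04439, -0.00034, +0.55621); u = 560.5·(+0.04439)/0.55621 + 327.3 = 372.0369, v = 498.8·(-0.00034)/0.55621 + 258.0 = 257.6966
M1: Pc = R·M1+t = (+0.15341, -0.01973, +0.53936); u = 560.5·(+0.15341)/0.53936 + 327.3 = 486.7223, v = 498.8·(-0.01973)/0.53936 + 258.0 = 239.7560
M2: Pc = R·M2+t = (+0.13641, -0.12926, +0.55539); u = 560.5·(+0.13641)/0.55539 + 327.3 = 464.9600, v = 498.8·(-0.12926)/0.55539 + 258.0 = 141.9098
M3: Pc = R·M3+t = (+0.02739, -0.10987, +0.57224); u = 560.5·(+0.02739)/0.57224 + 327.3 = 354.1292, v = 498.8·(-0.10987)/0.57224 + 258.0 = 162.2287

c0=(372.04, 257.70) c1=(486.72, 239.76) c2=(464.96, 141.91) c3=(354.13, 162.23)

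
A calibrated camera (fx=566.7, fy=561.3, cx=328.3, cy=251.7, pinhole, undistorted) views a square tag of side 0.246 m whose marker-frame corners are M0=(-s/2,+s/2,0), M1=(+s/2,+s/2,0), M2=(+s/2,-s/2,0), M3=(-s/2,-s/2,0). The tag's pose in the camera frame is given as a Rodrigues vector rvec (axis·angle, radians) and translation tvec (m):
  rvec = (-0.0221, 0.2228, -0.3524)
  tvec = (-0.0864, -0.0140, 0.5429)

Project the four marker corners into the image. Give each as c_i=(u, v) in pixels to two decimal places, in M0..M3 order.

c0=(169.82, 395.45) c1=(403.80, 316.77) c2=(311.29, 67.68) c3=(91.70, 166.94)

Intrinsics K: fx=566.7, fy=561.3, cx=328.3, cy=251.7
Marker side s = 0.246 m; corners in marker frame (Z=0):
  M0 = (-0.1230, +0.1230, 0)
  M1 = (+0.1230, +0.1230, 0)
  M2 = (+0.1230, -0.1230, 0)
  M3 = (-0.1230, -0.1230, 0)
rvec = (-0.0221, 0.2228, -0.3524), |rvec| = θ = 0.41751 rad = 23.922°
Rodrigues: sinθ=0.40548, 1−cosθ=0.08590; R = I + sinθ·[k]× + (1−cosθ)·[k]×²:
    [+0.91434 +0.33982 +0.22022]
    [-0.34468 +0.93856 -0.01723]
    [-0.21255 -0.06015 +0.97530]
t = (-0.0864, -0.0140, 0.5429) m
M0: Pc = R·M0+t = (-0.15707, +0.14384, +0.56164); u = 566.7·(-0.15707)/0.56164 + 328.3 = 169.8204, v = 561.3·(+0.14384)/0.56164 + 251.7 = 395.4504
M1: Pc = R·M1+t = (+0.06786, +0.05905, +0.50936); u = 566.7·(+0.06786)/0.50936 + 328.3 = 403.8023, v = 561.3·(+0.05905)/0.50936 + 251.7 = 316.7694
M2: Pc = R·M2+t = (-0.01573, -0.17184, +0.52416); u = 566.7·(-0.01573)/0.52416 + 328.3 = 311.2886, v = 561.3·(-0.17184)/0.52416 + 251.7 = 67.6841
M3: Pc = R·M3+t = (-0.24066, -0.08705, +0.57644); u = 566.7·(-0.24066)/0.57644 + 328.3 = 91.7047, v = 561.3·(-0.08705)/0.57644 + 251.7 = 166.9386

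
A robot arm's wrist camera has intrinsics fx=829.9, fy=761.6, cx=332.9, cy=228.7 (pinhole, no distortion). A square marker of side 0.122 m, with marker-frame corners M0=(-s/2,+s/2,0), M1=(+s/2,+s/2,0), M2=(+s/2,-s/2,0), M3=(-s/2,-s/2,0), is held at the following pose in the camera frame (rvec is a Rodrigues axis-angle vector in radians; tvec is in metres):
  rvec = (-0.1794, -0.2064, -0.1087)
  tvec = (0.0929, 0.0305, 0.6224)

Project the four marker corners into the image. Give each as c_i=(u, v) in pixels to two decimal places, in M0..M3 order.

c0=(389.96, 350.17) c1=(545.13, 331.93) c2=(518.80, 187.90) c3=(367.58, 199.50)

Intrinsics K: fx=829.9, fy=761.6, cx=332.9, cy=228.7
Marker side s = 0.122 m; corners in marker frame (Z=0):
  M0 = (-0.0610, +0.0610, 0)
  M1 = (+0.0610, +0.0610, 0)
  M2 = (+0.0610, -0.0610, 0)
  M3 = (-0.0610, -0.0610, 0)
rvec = (-0.1794, -0.2064, -0.1087), |rvec| = θ = 0.29428 rad = 16.861°
Rodrigues: sinθ=0.29005, 1−cosθ=0.04299; R = I + sinθ·[k]× + (1−cosθ)·[k]×²:
    [+0.97299 +0.12552 -0.19375]
    [-0.08876 +0.97816 +0.18796]
    [+0.21311 -0.16568 +0.96288]
t = (0.0929, 0.0305, 0.6224) m
M0: Pc = R·M0+t = (+0.04120, +0.09558, +0.59929); u = 829.9·(+0.04120)/0.59929 + 332.9 = 389.9598, v = 761.6·(+0.09558)/0.59929 + 228.7 = 350.1683
M1: Pc = R·M1+t = (+0.15991, +0.08475, +0.62529); u = 829.9·(+0.15991)/0.62529 + 332.9 = 545.1338, v = 761.6·(+0.08475)/0.62529 + 228.7 = 331.9288
M2: Pc = R·M2+t = (+0.14460, -0.03458, +0.64551); u = 829.9·(+0.14460)/0.64551 + 332.9 = 518.8003, v = 761.6·(-0.03458)/0.64551 + 228.7 = 187.8987
M3: Pc = R·M3+t = (+0.02589, -0.02375, +0.61951); u = 829.9·(+0.02589)/0.61951 + 332.9 = 367.5841, v = 761.6·(-0.02375)/0.61951 + 228.7 = 199.4983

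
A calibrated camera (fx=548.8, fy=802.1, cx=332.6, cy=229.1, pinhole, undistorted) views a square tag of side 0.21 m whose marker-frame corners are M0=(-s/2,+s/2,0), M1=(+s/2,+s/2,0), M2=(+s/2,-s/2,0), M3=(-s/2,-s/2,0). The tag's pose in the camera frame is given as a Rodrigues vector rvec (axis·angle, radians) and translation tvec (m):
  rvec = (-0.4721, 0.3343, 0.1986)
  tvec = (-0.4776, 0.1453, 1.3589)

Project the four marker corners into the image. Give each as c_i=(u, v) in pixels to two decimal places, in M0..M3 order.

Intrinsics K: fx=548.8, fy=802.1, cx=332.6, cy=229.1
Marker side s = 0.21 m; corners in marker frame (Z=0):
  M0 = (-0.1050, +0.1050, 0)
  M1 = (+0.1050, +0.1050, 0)
  M2 = (+0.1050, -0.1050, 0)
  M3 = (-0.1050, -0.1050, 0)
rvec = (-0.4721, 0.3343, 0.1986), |rvec| = θ = 0.61162 rad = 35.043°
Rodrigues: sinθ=0.57419, 1−cosθ=0.18128; R = I + sinθ·[k]× + (1−cosθ)·[k]×²:
    [+0.92673 -0.26293 +0.26841]
    [+0.10997 +0.87288 +0.47539]
    [-0.35928 -0.41104 +0.83783]
t = (-0.4776, 0.1453, 1.3589) m
M0: Pc = R·M0+t = (-0.60251, +0.22541, +1.35347); u = 548.8·(-0.60251)/1.35347 + 332.6 = 88.2940, v = 802.1·(+0.22541)/1.35347 + 229.1 = 362.6815
M1: Pc = R·M1+t = (-0.40790, +0.24850, +1.27802); u = 548.8·(-0.40790)/1.27802 + 332.6 = 157.4410, v = 802.1·(+0.24850)/1.27802 + 229.1 = 385.0610
M2: Pc = R·M2+t = (-0.35269, +0.06519, +1.36433); u = 548.8·(-0.35269)/1.36433 + 332.6 = 190.7330, v = 802.1·(+0.06519)/1.36433 + 229.1 = 267.4280
M3: Pc = R·M3+t = (-0.54730, +0.04210, +1.43978); u = 548.8·(-0.54730)/1.43978 + 332.6 = 123.9870, v = 802.1·(+0.04210)/1.43978 + 229.1 = 252.5546

c0=(88.29, 362.68) c1=(157.44, 385.06) c2=(190.73, 267.43) c3=(123.99, 252.55)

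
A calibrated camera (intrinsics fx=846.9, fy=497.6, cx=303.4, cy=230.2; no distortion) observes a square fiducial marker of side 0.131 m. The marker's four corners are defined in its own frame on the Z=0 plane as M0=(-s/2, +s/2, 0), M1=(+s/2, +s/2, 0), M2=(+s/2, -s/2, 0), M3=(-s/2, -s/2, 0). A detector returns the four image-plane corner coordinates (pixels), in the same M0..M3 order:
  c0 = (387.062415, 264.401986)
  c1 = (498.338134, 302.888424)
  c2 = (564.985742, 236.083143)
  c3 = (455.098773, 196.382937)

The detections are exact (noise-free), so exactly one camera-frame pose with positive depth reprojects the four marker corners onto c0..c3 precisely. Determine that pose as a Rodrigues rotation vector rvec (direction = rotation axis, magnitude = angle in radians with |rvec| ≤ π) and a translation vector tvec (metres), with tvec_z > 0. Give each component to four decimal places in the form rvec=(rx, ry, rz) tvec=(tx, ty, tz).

rvec=(0.0244, -0.1184, 0.5320) tvec=(0.1708, 0.0333, 0.8336)

Intrinsics K: fx=846.9, fy=497.6, cx=303.4, cy=230.2
Marker side s = 0.131 m; corners in marker frame (Z=0):
  M0 = (-0.0655, +0.0655, 0)
  M1 = (+0.0655, +0.0655, 0)
  M2 = (+0.0655, -0.0655, 0)
  M3 = (-0.0655, -0.0655, 0)
Detected image corners:
  c0 = (387.062415, 264.401986) px
  c1 = (498.338134, 302.888424) px
  c2 = (564.985742, 236.083143) px
  c3 = (455.098773, 196.382937) px
Planar DLT: solve 8×8 A·h = b for H (H[2,2]=1):
  H  [+912.08755 -518.29455 +476.90774]
  H  [+334.08091 +512.30614 +250.10192]
  H  [+0.14266 -0.00899 +1.00000]
B = K⁻¹H; ‖b₁‖=1.199685, ‖b₂‖=1.199685; λ = 2/(‖b₁‖+‖b₂‖) = 0.833552, sign → tz>0 ⇒ λ=+0.833552
r₁ = λ·B[:,0] = (+0.85511,+0.50462,+0.11891); r₂ = λ·B[:,1] = (-0.50744,+0.86165,-0.00749)
r₃ = r₁×r₂ = (-0.10624,-0.05393,+0.99288); SVD([r₁ r₂ r₃]) → R = UVᵀ:
  R  [+0.85511 -0.50744 -0.10624]
  R  [+0.50462 +0.86165 -0.05393]
  R  [+0.11891 -0.00749 +0.99288]
t = (+0.17077, +0.03334, +0.83355) m
tr R = 2.709642; θ = arccos((tr R − 1)/2) = 0.545590 rad = 31.260°
axis k = ((R−Rᵀ)₃₂, (R−Rᵀ)₁₃, (R−Rᵀ)₂₁) / (2 sinθ) = (+0.044745, -0.216946, +0.975158)
rvec = θ·k = (+0.024412, -0.118364, +0.532037)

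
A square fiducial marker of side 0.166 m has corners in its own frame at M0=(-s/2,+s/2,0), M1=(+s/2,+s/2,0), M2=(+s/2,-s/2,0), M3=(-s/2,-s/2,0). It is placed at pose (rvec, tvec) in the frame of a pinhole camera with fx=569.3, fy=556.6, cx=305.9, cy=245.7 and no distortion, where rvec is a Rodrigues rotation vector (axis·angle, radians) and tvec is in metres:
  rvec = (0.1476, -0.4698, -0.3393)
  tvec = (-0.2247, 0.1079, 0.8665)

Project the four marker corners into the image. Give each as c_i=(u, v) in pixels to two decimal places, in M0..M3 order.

Intrinsics K: fx=569.3, fy=556.6, cx=305.9, cy=245.7
Marker side s = 0.166 m; corners in marker frame (Z=0):
  M0 = (-0.0830, +0.0830, 0)
  M1 = (+0.0830, +0.0830, 0)
  M2 = (+0.0830, -0.0830, 0)
  M3 = (-0.0830, -0.0830, 0)
rvec = (0.1476, -0.4698, -0.3393), |rvec| = θ = 0.59802 rad = 34.264°
Rodrigues: sinθ=0.56300, 1−cosθ=0.17355; R = I + sinθ·[k]× + (1−cosθ)·[k]×²:
    [+0.83703 +0.28578 -0.46660]
    [-0.35309 +0.93356 -0.06160]
    [+0.41799 +0.21631 +0.88232]
t = (-0.2247, 0.1079, 0.8665) m
M0: Pc = R·M0+t = (-0.27045, +0.21469, +0.84976); u = 569.3·(-0.27045)/0.84976 + 305.9 = 124.7091, v = 556.6·(+0.21469)/0.84976 + 245.7 = 386.3247
M1: Pc = R·M1+t = (-0.13151, +0.15608, +0.91915); u = 569.3·(-0.13151)/0.91915 + 305.9 = 224.4476, v = 556.6·(+0.15608)/0.91915 + 245.7 = 340.2157
M2: Pc = R·M2+t = (-0.17895, +0.00111, +0.88324); u = 569.3·(-0.17895)/0.88324 + 305.9 = 190.5581, v = 556.6·(+0.00111)/0.88324 + 245.7 = 246.3985
M3: Pc = R·M3+t = (-0.31789, +0.05972, +0.81385); u = 569.3·(-0.31789)/0.81385 + 305.9 = 83.5297, v = 556.6·(+0.05972)/0.81385 + 245.7 = 286.5433

c0=(124.71, 386.32) c1=(224.45, 340.22) c2=(190.56, 246.40) c3=(83.53, 286.54)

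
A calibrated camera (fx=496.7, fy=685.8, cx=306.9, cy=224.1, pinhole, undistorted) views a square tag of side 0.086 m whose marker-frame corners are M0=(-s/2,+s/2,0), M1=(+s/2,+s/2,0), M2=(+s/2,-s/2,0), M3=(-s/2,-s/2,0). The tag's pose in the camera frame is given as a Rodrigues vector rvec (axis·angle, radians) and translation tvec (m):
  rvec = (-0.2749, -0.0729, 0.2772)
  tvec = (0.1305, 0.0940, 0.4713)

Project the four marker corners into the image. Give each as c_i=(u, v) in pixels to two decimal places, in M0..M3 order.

Intrinsics K: fx=496.7, fy=685.8, cx=306.9, cy=224.1
Marker side s = 0.086 m; corners in marker frame (Z=0):
  M0 = (-0.0430, +0.0430, 0)
  M1 = (+0.0430, +0.0430, 0)
  M2 = (+0.0430, -0.0430, 0)
  M3 = (-0.0430, -0.0430, 0)
rvec = (-0.2749, -0.0729, 0.2772), |rvec| = θ = 0.39715 rad = 22.755°
Rodrigues: sinθ=0.38679, 1−cosθ=0.07783; R = I + sinθ·[k]× + (1−cosθ)·[k]×²:
    [+0.95946 -0.26008 -0.10860]
    [+0.27986 +0.92479 +0.25776]
    [+0.03340 -0.27770 +0.96009]
t = (0.1305, 0.0940, 0.4713) m
M0: Pc = R·M0+t = (+0.07806, +0.12173, +0.45792); u = 496.7·(+0.07806)/0.45792 + 306.9 = 391.5699, v = 685.8·(+0.12173)/0.45792 + 224.1 = 406.4099
M1: Pc = R·M1+t = (+0.16057, +0.14580, +0.46079); u = 496.7·(+0.16057)/0.46079 + 306.9 = 479.9852, v = 685.8·(+0.14580)/0.46079 + 224.1 = 441.0938
M2: Pc = R·M2+t = (+0.18294, +0.06627, +0.48468); u = 496.7·(+0.18294)/0.48468 + 306.9 = 494.3782, v = 685.8·(+0.06627)/0.48468 + 224.1 = 317.8666
M3: Pc = R·M3+t = (+0.10043, +0.04220, +0.48181); u = 496.7·(+0.10043)/0.48181 + 306.9 = 410.4314, v = 685.8·(+0.04220)/0.48181 + 224.1 = 284.1674

c0=(391.57, 406.41) c1=(479.99, 441.09) c2=(494.38, 317.87) c3=(410.43, 284.17)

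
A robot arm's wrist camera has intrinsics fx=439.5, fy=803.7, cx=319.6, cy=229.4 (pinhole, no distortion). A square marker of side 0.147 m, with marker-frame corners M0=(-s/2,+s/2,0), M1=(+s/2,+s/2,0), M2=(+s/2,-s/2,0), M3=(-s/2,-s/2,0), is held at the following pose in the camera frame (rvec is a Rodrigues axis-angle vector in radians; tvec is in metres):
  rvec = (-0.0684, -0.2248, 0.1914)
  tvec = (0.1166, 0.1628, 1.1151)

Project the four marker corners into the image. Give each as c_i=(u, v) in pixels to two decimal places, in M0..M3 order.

Intrinsics K: fx=439.5, fy=803.7, cx=319.6, cy=229.4
Marker side s = 0.147 m; corners in marker frame (Z=0):
  M0 = (-0.0735, +0.0735, 0)
  M1 = (+0.0735, +0.0735, 0)
  M2 = (+0.0735, -0.0735, 0)
  M3 = (-0.0735, -0.0735, 0)
rvec = (-0.0684, -0.2248, 0.1914), |rvec| = θ = 0.30306 rad = 17.364°
Rodrigues: sinθ=0.29845, 1−cosθ=0.04557; R = I + sinθ·[k]× + (1−cosθ)·[k]×²:
    [+0.95675 -0.18085 -0.22787]
    [+0.19611 +0.97950 +0.04601]
    [+0.21488 -0.08871 +0.97260]
t = (0.1166, 0.1628, 1.1151) m
M0: Pc = R·M0+t = (+0.03299, +0.22038, +1.09279); u = 439.5·(+0.03299)/1.09279 + 319.6 = 332.8665, v = 803.7·(+0.22038)/1.09279 + 229.4 = 391.4798
M1: Pc = R·M1+t = (+0.17363, +0.24921, +1.12437); u = 439.5·(+0.17363)/1.12437 + 319.6 = 387.4685, v = 803.7·(+0.24921)/1.12437 + 229.4 = 407.5331
M2: Pc = R·M2+t = (+0.20021, +0.10522, +1.13741); u = 439.5·(+0.20021)/1.13741 + 319.6 = 396.9632, v = 803.7·(+0.10522)/1.13741 + 229.4 = 303.7495
M3: Pc = R·M3+t = (+0.05957, +0.07639, +1.10583); u = 439.5·(+0.05957)/1.10583 + 319.6 = 343.2762, v = 803.7·(+0.07639)/1.10583 + 229.4 = 284.9209

c0=(332.87, 391.48) c1=(387.47, 407.53) c2=(396.96, 303.75) c3=(343.28, 284.92)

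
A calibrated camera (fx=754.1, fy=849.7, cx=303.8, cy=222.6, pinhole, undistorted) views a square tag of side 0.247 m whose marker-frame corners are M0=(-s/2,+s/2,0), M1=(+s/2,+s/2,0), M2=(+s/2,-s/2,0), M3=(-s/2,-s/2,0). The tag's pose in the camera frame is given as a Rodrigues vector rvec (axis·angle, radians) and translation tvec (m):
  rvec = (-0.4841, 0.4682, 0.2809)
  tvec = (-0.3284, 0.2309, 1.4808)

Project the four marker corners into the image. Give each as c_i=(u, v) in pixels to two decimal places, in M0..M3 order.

c0=(61.97, 403.13) c1=(156.84, 441.79) c2=(212.58, 306.14) c3=(119.03, 280.15)

Intrinsics K: fx=754.1, fy=849.7, cx=303.8, cy=222.6
Marker side s = 0.247 m; corners in marker frame (Z=0):
  M0 = (-0.1235, +0.1235, 0)
  M1 = (+0.1235, +0.1235, 0)
  M2 = (+0.1235, -0.1235, 0)
  M3 = (-0.1235, -0.1235, 0)
rvec = (-0.4841, 0.4682, 0.2809), |rvec| = θ = 0.72970 rad = 41.809°
Rodrigues: sinθ=0.66665, 1−cosθ=0.25463; R = I + sinθ·[k]× + (1−cosθ)·[k]×²:
    [+0.85744 -0.36501 +0.36271]
    [+0.14824 +0.85020 +0.50516]
    [-0.49277 -0.37938 +0.78310]
t = (-0.3284, 0.2309, 1.4808) m
M0: Pc = R·M0+t = (-0.47937, +0.31759, +1.49480); u = 754.1·(-0.47937)/1.49480 + 303.8 = 61.9655, v = 849.7·(+0.31759)/1.49480 + 222.6 = 403.1306
M1: Pc = R·M1+t = (-0.26759, +0.35421, +1.37309); u = 754.1·(-0.26759)/1.37309 + 303.8 = 156.8423, v = 849.7·(+0.35421)/1.37309 + 222.6 = 441.7916
M2: Pc = R·M2+t = (-0.17743, +0.14421, +1.46680); u = 754.1·(-0.17743)/1.46680 + 303.8 = 212.5824, v = 849.7·(+0.14421)/1.46680 + 222.6 = 306.1382
M3: Pc = R·M3+t = (-0.38921, +0.10759, +1.58851); u = 754.1·(-0.38921)/1.58851 + 303.8 = 119.0315, v = 849.7·(+0.10759)/1.58851 + 222.6 = 280.1518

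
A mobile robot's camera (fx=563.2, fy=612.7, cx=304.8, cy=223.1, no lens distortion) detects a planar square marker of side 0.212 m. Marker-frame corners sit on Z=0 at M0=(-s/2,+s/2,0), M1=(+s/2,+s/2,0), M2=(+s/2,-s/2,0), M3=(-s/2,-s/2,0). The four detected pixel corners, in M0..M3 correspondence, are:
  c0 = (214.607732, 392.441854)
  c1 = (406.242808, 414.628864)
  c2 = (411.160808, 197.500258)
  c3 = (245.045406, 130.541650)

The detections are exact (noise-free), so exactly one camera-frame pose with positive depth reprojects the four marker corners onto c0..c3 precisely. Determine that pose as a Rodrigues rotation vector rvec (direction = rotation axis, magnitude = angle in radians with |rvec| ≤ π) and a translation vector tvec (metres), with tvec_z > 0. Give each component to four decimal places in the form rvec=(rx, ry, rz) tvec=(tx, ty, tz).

rvec=(-0.2791, -0.5988, 0.1749) tvec=(0.0232, 0.0487, 0.5358)

Intrinsics K: fx=563.2, fy=612.7, cx=304.8, cy=223.1
Marker side s = 0.212 m; corners in marker frame (Z=0):
  M0 = (-0.1060, +0.1060, 0)
  M1 = (+0.1060, +0.1060, 0)
  M2 = (+0.1060, -0.1060, 0)
  M3 = (-0.1060, -0.1060, 0)
Detected image corners:
  c0 = (214.607732, 392.441854) px
  c1 = (406.242808, 414.628864) px
  c2 = (411.160808, 197.500258) px
  c3 = (245.045406, 130.541650) px
Planar DLT: solve 8×8 A·h = b for H (H[2,2]=1):
  H  [+1155.76295 -260.73149 +329.17716]
  H  [+497.28168 +955.47684 +278.81175]
  H  [+0.98878 -0.57524 +1.00000]
B = K⁻¹H; ‖b₁‖=1.866266, ‖b₂‖=1.866266; λ = 2/(‖b₁‖+‖b₂‖) = 0.535829, sign → tz>0 ⇒ λ=+0.535829
r₁ = λ·B[:,0] = (+0.81286,+0.24197,+0.52982); r₂ = λ·B[:,1] = (-0.08125,+0.94784,-0.30823)
r₃ = r₁×r₂ = (-0.57676,+0.20750,+0.79012); SVD([r₁ r₂ r₃]) → R = UVᵀ:
  R  [+0.81286 -0.08125 -0.57676]
  R  [+0.24197 +0.94784 +0.20750]
  R  [+0.52982 -0.30823 +0.79012]
t = (+0.02319, +0.04872, +0.53583) m
tr R = 2.550816; θ = arccos((tr R − 1)/2) = 0.683436 rad = 39.158°
axis k = ((R−Rᵀ)₃₂, (R−Rᵀ)₁₃, (R−Rᵀ)₂₁) / (2 sinθ) = (-0.408365, -0.876206, +0.255930)
rvec = θ·k = (-0.279091, -0.598830, +0.174912)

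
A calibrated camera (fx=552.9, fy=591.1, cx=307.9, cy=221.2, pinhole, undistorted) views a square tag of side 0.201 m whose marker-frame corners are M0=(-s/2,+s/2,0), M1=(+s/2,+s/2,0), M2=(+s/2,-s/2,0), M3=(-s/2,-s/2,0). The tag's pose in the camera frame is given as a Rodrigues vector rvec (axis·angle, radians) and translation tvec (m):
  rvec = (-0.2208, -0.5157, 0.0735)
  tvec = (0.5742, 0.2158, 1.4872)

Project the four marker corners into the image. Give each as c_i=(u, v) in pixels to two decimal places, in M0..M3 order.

Intrinsics K: fx=552.9, fy=591.1, cx=307.9, cy=221.2
Marker side s = 0.201 m; corners in marker frame (Z=0):
  M0 = (-0.1005, +0.1005, 0)
  M1 = (+0.1005, +0.1005, 0)
  M2 = (+0.1005, -0.1005, 0)
  M3 = (-0.1005, -0.1005, 0)
rvec = (-0.2208, -0.5157, 0.0735), |rvec| = θ = 0.56578 rad = 32.417°
Rodrigues: sinθ=0.53607, 1−cosθ=0.15583; R = I + sinθ·[k]× + (1−cosθ)·[k]×²:
    [+0.86791 -0.01421 -0.49652]
    [+0.12507 +0.97364 +0.19076]
    [+0.48072 -0.22766 +0.84680]
t = (0.5742, 0.2158, 1.4872) m
M0: Pc = R·M0+t = (+0.48555, +0.30108, +1.41601); u = 552.9·(+0.48555)/1.41601 + 307.9 = 497.4887, v = 591.1·(+0.30108)/1.41601 + 221.2 = 346.8836
M1: Pc = R·M1+t = (+0.66000, +0.32622, +1.51263); u = 552.9·(+0.66000)/1.51263 + 307.9 = 549.1429, v = 591.1·(+0.32622)/1.51263 + 221.2 = 348.6789
M2: Pc = R·M2+t = (+0.66285, +0.13052, +1.55839); u = 552.9·(+0.66285)/1.55839 + 307.9 = 543.0726, v = 591.1·(+0.13052)/1.55839 + 221.2 = 270.7061
M3: Pc = R·M3+t = (+0.48840, +0.10538, +1.46177); u = 552.9·(+0.48840)/1.46177 + 307.9 = 492.6342, v = 591.1·(+0.10538)/1.46177 + 221.2 = 263.8128

c0=(497.49, 346.88) c1=(549.14, 348.68) c2=(543.07, 270.71) c3=(492.63, 263.81)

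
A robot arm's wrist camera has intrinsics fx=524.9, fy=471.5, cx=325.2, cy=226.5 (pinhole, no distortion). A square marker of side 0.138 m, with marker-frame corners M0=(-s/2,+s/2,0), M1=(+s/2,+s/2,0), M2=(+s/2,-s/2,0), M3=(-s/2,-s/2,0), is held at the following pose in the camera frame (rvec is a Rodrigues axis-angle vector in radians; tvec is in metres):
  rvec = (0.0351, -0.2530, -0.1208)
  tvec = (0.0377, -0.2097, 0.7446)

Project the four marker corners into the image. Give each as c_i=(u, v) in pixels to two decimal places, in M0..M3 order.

Intrinsics K: fx=524.9, fy=471.5, cx=325.2, cy=226.5
Marker side s = 0.138 m; corners in marker frame (Z=0):
  M0 = (-0.0690, +0.0690, 0)
  M1 = (+0.0690, +0.0690, 0)
  M2 = (+0.0690, -0.0690, 0)
  M3 = (-0.0690, -0.0690, 0)
rvec = (0.0351, -0.2530, -0.1208), |rvec| = θ = 0.28255 rad = 16.189°
Rodrigues: sinθ=0.27880, 1−cosθ=0.03965; R = I + sinθ·[k]× + (1−cosθ)·[k]×²:
    [+0.96096 +0.11479 -0.25175]
    [-0.12361 +0.99214 -0.01946]
    [+0.24754 +0.04981 +0.96760]
t = (0.0377, -0.2097, 0.7446) m
M0: Pc = R·M0+t = (-0.02069, -0.13271, +0.73096); u = 524.9·(-0.02069)/0.73096 + 325.2 = 310.3455, v = 471.5·(-0.13271)/0.73096 + 226.5 = 140.8940
M1: Pc = R·M1+t = (+0.11193, -0.14977, +0.76512); u = 524.9·(+0.11193)/0.76512 + 325.2 = 401.9860, v = 471.5·(-0.14977)/0.76512 + 226.5 = 134.2041
M2: Pc = R·M2+t = (+0.09609, -0.28669, +0.75824); u = 524.9·(+0.09609)/0.75824 + 325.2 = 391.7162, v = 471.5·(-0.28669)/0.75824 + 226.5 = 48.2289
M3: Pc = R·M3+t = (-0.03653, -0.26963, +0.72408); u = 524.9·(-0.03653)/0.72408 + 325.2 = 298.7212, v = 471.5·(-0.26963)/0.72408 + 226.5 = 50.9262

c0=(310.35, 140.89) c1=(401.99, 134.20) c2=(391.72, 48.23) c3=(298.72, 50.93)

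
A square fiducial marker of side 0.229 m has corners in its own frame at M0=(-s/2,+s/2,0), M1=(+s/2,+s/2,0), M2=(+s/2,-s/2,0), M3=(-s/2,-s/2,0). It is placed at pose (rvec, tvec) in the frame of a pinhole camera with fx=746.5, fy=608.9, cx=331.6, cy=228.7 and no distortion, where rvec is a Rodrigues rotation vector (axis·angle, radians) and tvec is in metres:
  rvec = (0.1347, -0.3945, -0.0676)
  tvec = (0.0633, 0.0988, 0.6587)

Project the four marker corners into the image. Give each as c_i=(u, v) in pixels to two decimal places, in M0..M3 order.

c0=(287.12, 443.15) c1=(511.63, 399.47) c2=(510.45, 206.56) c3=(273.42, 224.73)

Intrinsics K: fx=746.5, fy=608.9, cx=331.6, cy=228.7
Marker side s = 0.229 m; corners in marker frame (Z=0):
  M0 = (-0.1145, +0.1145, 0)
  M1 = (+0.1145, +0.1145, 0)
  M2 = (+0.1145, -0.1145, 0)
  M3 = (-0.1145, -0.1145, 0)
rvec = (0.1347, -0.3945, -0.0676), |rvec| = θ = 0.42231 rad = 24.196°
Rodrigues: sinθ=0.40987, 1−cosθ=0.08785; R = I + sinθ·[k]× + (1−cosθ)·[k]×²:
    [+0.92108 +0.03943 -0.38736]
    [-0.09179 +0.98881 -0.11759]
    [+0.37839 +0.14387 +0.91440]
t = (0.0633, 0.0988, 0.6587) m
M0: Pc = R·M0+t = (-0.03765, +0.22253, +0.63185); u = 746.5·(-0.03765)/0.63185 + 331.6 = 287.1192, v = 608.9·(+0.22253)/0.63185 + 228.7 = 443.1466
M1: Pc = R·M1+t = (+0.17328, +0.20151, +0.71850); u = 746.5·(+0.17328)/0.71850 + 331.6 = 511.6319, v = 608.9·(+0.20151)/0.71850 + 228.7 = 399.4714
M2: Pc = R·M2+t = (+0.16425, -0.02493, +0.68555); u = 746.5·(+0.16425)/0.68555 + 331.6 = 510.4512, v = 608.9·(-0.02493)/0.68555 + 228.7 = 206.5590
M3: Pc = R·M3+t = (-0.04668, -0.00391, +0.59890); u = 746.5·(-0.04668)/0.59890 + 331.6 = 273.4170, v = 608.9·(-0.00391)/0.59890 + 228.7 = 224.7253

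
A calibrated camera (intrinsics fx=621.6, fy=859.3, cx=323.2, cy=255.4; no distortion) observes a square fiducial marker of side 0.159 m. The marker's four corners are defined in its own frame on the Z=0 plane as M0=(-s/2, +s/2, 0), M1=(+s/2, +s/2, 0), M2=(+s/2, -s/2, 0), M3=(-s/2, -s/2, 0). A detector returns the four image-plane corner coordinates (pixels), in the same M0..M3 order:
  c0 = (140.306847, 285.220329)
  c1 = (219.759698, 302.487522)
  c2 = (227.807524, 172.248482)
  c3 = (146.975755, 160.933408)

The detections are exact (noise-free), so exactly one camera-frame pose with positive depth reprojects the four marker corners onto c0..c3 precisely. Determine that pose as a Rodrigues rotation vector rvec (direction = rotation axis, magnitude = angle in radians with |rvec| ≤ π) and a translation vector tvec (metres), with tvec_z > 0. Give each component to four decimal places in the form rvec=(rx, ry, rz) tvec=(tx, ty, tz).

rvec=(0.0687, 0.3347, 0.1123) tvec=(-0.2413, -0.0310, 1.0677)

Intrinsics K: fx=621.6, fy=859.3, cx=323.2, cy=255.4
Marker side s = 0.159 m; corners in marker frame (Z=0):
  M0 = (-0.0795, +0.0795, 0)
  M1 = (+0.0795, +0.0795, 0)
  M2 = (+0.0795, -0.0795, 0)
  M3 = (-0.0795, -0.0795, 0)
Detected image corners:
  c0 = (140.306847, 285.220329) px
  c1 = (219.759698, 302.487522) px
  c2 = (227.807524, 172.248482) px
  c3 = (146.975755, 160.933408) px
Planar DLT: solve 8×8 A·h = b for H (H[2,2]=1):
  H  [+448.31434 -31.40839 +182.72312]
  H  [+20.20249 +818.44939 +230.45681]
  H  [-0.30318 +0.08038 +1.00000]
B = K⁻¹H; ‖b₁‖=0.936604, ‖b₂‖=0.936604; λ = 2/(‖b₁‖+‖b₂‖) = 1.067687, sign → tz>0 ⇒ λ=+1.067687
r₁ = λ·B[:,0] = (+0.93835,+0.12131,-0.32370); r₂ = λ·B[:,1] = (-0.09857,+0.99142,+0.08582)
r₃ = r₁×r₂ = (+0.33133,-0.04862,+0.94226); SVD([r₁ r₂ r₃]) → R = UVᵀ:
  R  [+0.93835 -0.09857 +0.33133]
  R  [+0.12131 +0.99142 -0.04862]
  R  [-0.32370 +0.08582 +0.94226]
t = (-0.24129, -0.03099, +1.06769) m
tr R = 2.872034; θ = arccos((tr R − 1)/2) = 0.359659 rad = 20.607°
axis k = ((R−Rᵀ)₃₂, (R−Rᵀ)₁₃, (R−Rᵀ)₂₁) / (2 sinθ) = (+0.190985, +0.930564, +0.312370)
rvec = θ·k = (+0.068689, +0.334686, +0.112346)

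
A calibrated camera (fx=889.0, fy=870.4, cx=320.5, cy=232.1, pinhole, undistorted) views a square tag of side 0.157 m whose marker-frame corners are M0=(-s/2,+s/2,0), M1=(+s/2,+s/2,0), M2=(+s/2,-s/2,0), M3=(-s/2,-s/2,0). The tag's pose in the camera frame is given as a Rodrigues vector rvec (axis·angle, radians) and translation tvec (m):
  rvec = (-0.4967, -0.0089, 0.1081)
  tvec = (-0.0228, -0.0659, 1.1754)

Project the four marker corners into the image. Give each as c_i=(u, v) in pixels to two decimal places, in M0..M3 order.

Intrinsics K: fx=889.0, fy=870.4, cx=320.5, cy=232.1
Marker side s = 0.157 m; corners in marker frame (Z=0):
  M0 = (-0.0785, +0.0785, 0)
  M1 = (+0.0785, +0.0785, 0)
  M2 = (+0.0785, -0.0785, 0)
  M3 = (-0.0785, -0.0785, 0)
rvec = (-0.4967, -0.0089, 0.1081), |rvec| = θ = 0.50841 rad = 29.129°
Rodrigues: sinθ=0.48678, 1−cosθ=0.12648; R = I + sinθ·[k]× + (1−cosθ)·[k]×²:
    [+0.99424 -0.10134 -0.03479]
    [+0.10567 +0.87356 +0.47511]
    [-0.01775 -0.47605 +0.87924]
t = (-0.0228, -0.0659, 1.1754) m
M0: Pc = R·M0+t = (-0.10880, -0.00562, +1.13942); u = 889.0·(-0.10880)/1.13942 + 320.5 = 235.6096, v = 870.4·(-0.00562)/1.13942 + 232.1 = 227.8067
M1: Pc = R·M1+t = (+0.04729, +0.01097, +1.13664); u = 889.0·(+0.04729)/1.13664 + 320.5 = 357.4893, v = 870.4·(+0.01097)/1.13664 + 232.1 = 240.4999
M2: Pc = R·M2+t = (+0.06320, -0.12618, +1.21138); u = 889.0·(+0.06320)/1.21138 + 320.5 = 366.8834, v = 870.4·(-0.12618)/1.21138 + 232.1 = 141.4371
M3: Pc = R·M3+t = (-0.09289, -0.14277, +1.21416); u = 889.0·(-0.09289)/1.21416 + 320.5 = 252.4846, v = 870.4·(-0.14277)/1.21416 + 232.1 = 129.7526

c0=(235.61, 227.81) c1=(357.49, 240.50) c2=(366.88, 141.44) c3=(252.48, 129.75)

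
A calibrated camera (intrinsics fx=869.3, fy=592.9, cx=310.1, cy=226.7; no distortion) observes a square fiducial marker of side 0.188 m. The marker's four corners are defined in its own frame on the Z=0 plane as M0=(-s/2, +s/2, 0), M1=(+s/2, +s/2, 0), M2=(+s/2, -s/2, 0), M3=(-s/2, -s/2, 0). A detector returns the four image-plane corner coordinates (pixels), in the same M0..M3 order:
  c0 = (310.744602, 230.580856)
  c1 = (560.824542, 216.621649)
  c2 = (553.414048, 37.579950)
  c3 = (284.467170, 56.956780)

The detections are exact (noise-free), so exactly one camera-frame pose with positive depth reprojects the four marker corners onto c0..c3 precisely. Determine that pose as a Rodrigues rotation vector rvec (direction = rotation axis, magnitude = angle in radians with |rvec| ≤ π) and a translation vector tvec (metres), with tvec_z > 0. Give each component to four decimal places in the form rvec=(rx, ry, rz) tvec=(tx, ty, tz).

Intrinsics K: fx=869.3, fy=592.9, cx=310.1, cy=226.7
Marker side s = 0.188 m; corners in marker frame (Z=0):
  M0 = (-0.0940, +0.0940, 0)
  M1 = (+0.0940, +0.0940, 0)
  M2 = (+0.0940, -0.0940, 0)
  M3 = (-0.0940, -0.0940, 0)
Detected image corners:
  c0 = (310.744602, 230.580856) px
  c1 = (560.824542, 216.621649) px
  c2 = (553.414048, 37.579950) px
  c3 = (284.467170, 56.956780) px
Planar DLT: solve 8×8 A·h = b for H (H[2,2]=1):
  H  [+1324.63870 +258.95281 +426.13719]
  H  [-105.20276 +991.25236 +138.80633]
  H  [-0.12610 +0.39489 +1.00000]
B = K⁻¹H; ‖b₁‖=1.579137, ‖b₂‖=1.579137; λ = 2/(‖b₁‖+‖b₂‖) = 0.633257, sign → tz>0 ⇒ λ=+0.633257
r₁ = λ·B[:,0] = (+0.99344,-0.08183,-0.07985); r₂ = λ·B[:,1] = (+0.09943,+0.96311,+0.25007)
r₃ = r₁×r₂ = (+0.05644,-0.25637,+0.96493); SVD([r₁ r₂ r₃]) → R = UVᵀ:
  R  [+0.99344 +0.09943 +0.05644]
  R  [-0.08183 +0.96311 -0.25637]
  R  [-0.07985 +0.25007 +0.96493]
t = (+0.08453, -0.09388, +0.63326) m
tr R = 2.921481; θ = arccos((tr R − 1)/2) = 0.281138 rad = 16.108°
axis k = ((R−Rᵀ)₃₂, (R−Rᵀ)₁₃, (R−Rᵀ)₂₁) / (2 sinθ) = (+0.912667, +0.245620, -0.326663)
rvec = θ·k = (+0.256586, +0.069053, -0.091838)

rvec=(0.2566, 0.0691, -0.0918) tvec=(0.0845, -0.0939, 0.6333)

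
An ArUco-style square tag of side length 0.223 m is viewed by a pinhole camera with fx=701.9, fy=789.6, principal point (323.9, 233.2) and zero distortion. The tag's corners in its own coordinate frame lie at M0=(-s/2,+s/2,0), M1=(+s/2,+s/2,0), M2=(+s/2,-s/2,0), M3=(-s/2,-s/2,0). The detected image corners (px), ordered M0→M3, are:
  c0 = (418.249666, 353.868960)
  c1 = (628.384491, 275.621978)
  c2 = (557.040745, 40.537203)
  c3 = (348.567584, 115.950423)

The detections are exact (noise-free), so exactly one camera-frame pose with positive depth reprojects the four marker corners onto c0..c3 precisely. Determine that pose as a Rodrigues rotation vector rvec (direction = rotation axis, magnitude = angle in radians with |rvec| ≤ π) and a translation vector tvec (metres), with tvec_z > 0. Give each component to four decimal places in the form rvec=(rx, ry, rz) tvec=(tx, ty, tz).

Intrinsics K: fx=701.9, fy=789.6, cx=323.9, cy=233.2
Marker side s = 0.223 m; corners in marker frame (Z=0):
  M0 = (-0.1115, +0.1115, 0)
  M1 = (+0.1115, +0.1115, 0)
  M2 = (+0.1115, -0.1115, 0)
  M3 = (-0.1115, -0.1115, 0)
Detected image corners:
  c0 = (418.249666, 353.868960) px
  c1 = (628.384491, 275.621978) px
  c2 = (557.040745, 40.537203) px
  c3 = (348.567584, 115.950423) px
Planar DLT: solve 8×8 A·h = b for H (H[2,2]=1):
  H  [+957.11210 +292.59270 +488.31382]
  H  [-337.02732 +1051.00732 +195.69363]
  H  [+0.03801 -0.04840 +1.00000]
B = K⁻¹H; ‖b₁‖=1.416060, ‖b₂‖=1.416060; λ = 2/(‖b₁‖+‖b₂‖) = 0.706185, sign → tz>0 ⇒ λ=+0.706185
r₁ = λ·B[:,0] = (+0.95057,-0.30935,+0.02684); r₂ = λ·B[:,1] = (+0.31015,+0.95007,-0.03418)
r₃ = r₁×r₂ = (-0.01492,+0.04082,+0.99906); SVD([r₁ r₂ r₃]) → R = UVᵀ:
  R  [+0.95057 +0.31015 -0.01492]
  R  [-0.30935 +0.95007 +0.04082]
  R  [+0.02684 -0.03418 +0.99906]
t = (+0.16542, -0.03354, +0.70618) m
tr R = 2.899697; θ = arccos((tr R − 1)/2) = 0.318046 rad = 18.223°
axis k = ((R−Rᵀ)₃₂, (R−Rᵀ)₁₃, (R−Rᵀ)₂₁) / (2 sinθ) = (-0.119919, -0.066778, -0.990535)
rvec = θ·k = (-0.038140, -0.021238, -0.315036)

rvec=(-0.0381, -0.0212, -0.3150) tvec=(0.1654, -0.0335, 0.7062)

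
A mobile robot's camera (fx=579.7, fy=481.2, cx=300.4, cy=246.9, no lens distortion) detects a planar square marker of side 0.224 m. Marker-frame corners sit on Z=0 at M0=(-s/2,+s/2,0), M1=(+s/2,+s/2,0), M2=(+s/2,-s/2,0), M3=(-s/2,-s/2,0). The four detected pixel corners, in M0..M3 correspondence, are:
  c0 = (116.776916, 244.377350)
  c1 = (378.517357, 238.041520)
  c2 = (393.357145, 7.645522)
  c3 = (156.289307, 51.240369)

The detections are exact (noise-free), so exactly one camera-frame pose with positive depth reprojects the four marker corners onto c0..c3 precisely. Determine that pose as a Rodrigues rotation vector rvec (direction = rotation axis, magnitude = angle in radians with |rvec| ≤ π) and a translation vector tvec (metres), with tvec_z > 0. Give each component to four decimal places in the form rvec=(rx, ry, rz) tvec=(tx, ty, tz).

Intrinsics K: fx=579.7, fy=481.2, cx=300.4, cy=246.9
Marker side s = 0.224 m; corners in marker frame (Z=0):
  M0 = (-0.1120, +0.1120, 0)
  M1 = (+0.1120, +0.1120, 0)
  M2 = (+0.1120, -0.1120, 0)
  M3 = (-0.1120, -0.1120, 0)
Detected image corners:
  c0 = (116.776916, 244.377350) px
  c1 = (378.517357, 238.041520) px
  c2 = (393.357145, 7.645522) px
  c3 = (156.289307, 51.240369) px
Planar DLT: solve 8×8 A·h = b for H (H[2,2]=1):
  H  [+888.47799 -266.07630 +250.19831]
  H  [-231.24168 +865.20782 +130.17869]
  H  [-0.84843 -0.53408 +1.00000]
B = K⁻¹H; ‖b₁‖=2.147525, ‖b₂‖=2.147525; λ = 2/(‖b₁‖+‖b₂‖) = 0.465652, sign → tz>0 ⇒ λ=+0.465652
r₁ = λ·B[:,0] = (+0.91841,-0.02106,-0.39507); r₂ = λ·B[:,1] = (-0.08486,+0.96486,-0.24870)
r₃ = r₁×r₂ = (+0.38643,+0.26193,+0.88435); SVD([r₁ r₂ r₃]) → R = UVᵀ:
  R  [+0.91841 -0.08486 +0.38643]
  R  [-0.02106 +0.96486 +0.26193]
  R  [-0.39507 -0.24870 +0.88435]
t = (-0.04033, -0.11295, +0.46565) m
tr R = 2.767612; θ = arccos((tr R − 1)/2) = 0.486861 rad = 27.895°
axis k = ((R−Rᵀ)₃₂, (R−Rᵀ)₁₃, (R−Rᵀ)₂₁) / (2 sinθ) = (-0.545711, +0.835195, +0.068177)
rvec = θ·k = (-0.265685, +0.406624, +0.033192)

rvec=(-0.2657, 0.4066, 0.0332) tvec=(-0.0403, -0.1130, 0.4657)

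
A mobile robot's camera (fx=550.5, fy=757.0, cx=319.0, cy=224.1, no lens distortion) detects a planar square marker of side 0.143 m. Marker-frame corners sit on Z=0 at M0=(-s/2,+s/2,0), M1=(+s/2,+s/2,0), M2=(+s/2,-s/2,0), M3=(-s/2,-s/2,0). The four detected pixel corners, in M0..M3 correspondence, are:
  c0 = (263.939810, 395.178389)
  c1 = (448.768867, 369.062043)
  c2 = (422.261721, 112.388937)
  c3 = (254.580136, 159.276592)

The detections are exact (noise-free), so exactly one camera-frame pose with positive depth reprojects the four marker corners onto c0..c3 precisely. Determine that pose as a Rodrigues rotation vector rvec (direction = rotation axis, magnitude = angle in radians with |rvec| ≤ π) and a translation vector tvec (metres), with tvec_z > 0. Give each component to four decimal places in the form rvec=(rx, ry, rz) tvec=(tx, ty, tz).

Intrinsics K: fx=550.5, fy=757.0, cx=319.0, cy=224.1
Marker side s = 0.143 m; corners in marker frame (Z=0):
  M0 = (-0.0715, +0.0715, 0)
  M1 = (+0.0715, +0.0715, 0)
  M2 = (+0.0715, -0.0715, 0)
  M3 = (-0.0715, -0.0715, 0)
Detected image corners:
  c0 = (263.939810, 395.178389) px
  c1 = (448.768867, 369.062043) px
  c2 = (422.261721, 112.388937) px
  c3 = (254.580136, 159.276592) px
Planar DLT: solve 8×8 A·h = b for H (H[2,2]=1):
  H  [+993.59118 -89.80031 +342.70889]
  H  [-434.62573 +1560.49371 +254.48361]
  H  [-0.68035 -0.61111 +1.00000]
B = K⁻¹H; ‖b₁‖=2.331947, ‖b₂‖=2.331947; λ = 2/(‖b₁‖+‖b₂‖) = 0.428826, sign → tz>0 ⇒ λ=+0.428826
r₁ = λ·B[:,0] = (+0.94304,-0.15984,-0.29175); r₂ = λ·B[:,1] = (+0.08190,+0.96157,-0.26206)
r₃ = r₁×r₂ = (+0.32243,+0.22324,+0.91989); SVD([r₁ r₂ r₃]) → R = UVᵀ:
  R  [+0.94304 +0.08190 +0.32243]
  R  [-0.15984 +0.96157 +0.22324]
  R  [-0.29175 -0.26206 +0.91989]
t = (+0.01847, +0.01721, +0.42883) m
tr R = 2.824509; θ = arccos((tr R − 1)/2) = 0.422042 rad = 24.181°
axis k = ((R−Rᵀ)₃₂, (R−Rᵀ)₁₃, (R−Rᵀ)₂₁) / (2 sinθ) = (-0.592372, +0.749683, -0.295079)
rvec = θ·k = (-0.250005, +0.316397, -0.124536)

rvec=(-0.2500, 0.3164, -0.1245) tvec=(0.0185, 0.0172, 0.4288)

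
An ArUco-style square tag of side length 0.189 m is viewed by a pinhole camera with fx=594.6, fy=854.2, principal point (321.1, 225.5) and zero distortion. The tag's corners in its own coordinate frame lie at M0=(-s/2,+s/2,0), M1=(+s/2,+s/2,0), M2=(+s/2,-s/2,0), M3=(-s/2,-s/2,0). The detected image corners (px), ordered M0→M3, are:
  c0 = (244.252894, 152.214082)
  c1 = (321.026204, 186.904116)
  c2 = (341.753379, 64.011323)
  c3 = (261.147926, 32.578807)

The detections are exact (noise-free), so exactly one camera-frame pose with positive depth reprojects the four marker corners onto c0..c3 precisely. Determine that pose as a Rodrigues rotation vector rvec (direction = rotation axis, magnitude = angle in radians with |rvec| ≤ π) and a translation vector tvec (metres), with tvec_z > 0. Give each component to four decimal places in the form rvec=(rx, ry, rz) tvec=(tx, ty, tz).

Intrinsics K: fx=594.6, fy=854.2, cx=321.1, cy=225.5
Marker side s = 0.189 m; corners in marker frame (Z=0):
  M0 = (-0.0945, +0.0945, 0)
  M1 = (+0.0945, +0.0945, 0)
  M2 = (+0.0945, -0.0945, 0)
  M3 = (-0.0945, -0.0945, 0)
Detected image corners:
  c0 = (244.252894, 152.214082) px
  c1 = (321.026204, 186.904116) px
  c2 = (341.753379, 64.011323) px
  c3 = (261.147926, 32.578807) px
Planar DLT: solve 8×8 A·h = b for H (H[2,2]=1):
  H  [+357.91447 -38.00763 +291.11710]
  H  [+153.37966 +664.32153 +109.81888]
  H  [-0.19939 +0.21001 +1.00000]
B = K⁻¹H; ‖b₁‖=0.772804, ‖b₂‖=0.772804; λ = 2/(‖b₁‖+‖b₂‖) = 1.293989, sign → tz>0 ⇒ λ=+1.293989
r₁ = λ·B[:,0] = (+0.91824,+0.30046,-0.25801); r₂ = λ·B[:,1] = (-0.22946,+0.93461,+0.27174)
r₃ = r₁×r₂ = (+0.32278,-0.19032,+0.92714); SVD([r₁ r₂ r₃]) → R = UVᵀ:
  R  [+0.91824 -0.22946 +0.32278]
  R  [+0.30046 +0.93461 -0.19032]
  R  [-0.25801 +0.27174 +0.92714]
t = (-0.06525, -0.17524, +1.29399) m
tr R = 2.779989; θ = arccos((tr R − 1)/2) = 0.473463 rad = 27.127°
axis k = ((R−Rᵀ)₃₂, (R−Rᵀ)₁₃, (R−Rᵀ)₂₁) / (2 sinθ) = (+0.506685, +0.636871, +0.581091)
rvec = θ·k = (+0.239897, +0.301535, +0.275125)

rvec=(0.2399, 0.3015, 0.2751) tvec=(-0.0652, -0.1752, 1.2940)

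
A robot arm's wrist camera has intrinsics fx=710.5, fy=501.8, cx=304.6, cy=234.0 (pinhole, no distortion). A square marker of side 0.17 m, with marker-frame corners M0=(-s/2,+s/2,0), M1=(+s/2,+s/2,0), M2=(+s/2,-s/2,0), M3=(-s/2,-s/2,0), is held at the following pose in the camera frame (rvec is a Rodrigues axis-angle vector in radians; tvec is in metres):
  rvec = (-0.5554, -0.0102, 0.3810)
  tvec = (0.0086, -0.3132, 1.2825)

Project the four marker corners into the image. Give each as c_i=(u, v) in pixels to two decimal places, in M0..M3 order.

c0=(247.48, 122.49) c1=(338.02, 145.71) c2=(367.87, 101.02) c3=(282.93, 79.85)

Intrinsics K: fx=710.5, fy=501.8, cx=304.6, cy=234.0
Marker side s = 0.17 m; corners in marker frame (Z=0):
  M0 = (-0.0850, +0.0850, 0)
  M1 = (+0.0850, +0.0850, 0)
  M2 = (+0.0850, -0.0850, 0)
  M3 = (-0.0850, -0.0850, 0)
rvec = (-0.5554, -0.0102, 0.3810), |rvec| = θ = 0.67360 rad = 38.594°
Rodrigues: sinθ=0.62380, 1−cosθ=0.21842; R = I + sinθ·[k]× + (1−cosθ)·[k]×²:
    [+0.93007 -0.35011 -0.11131]
    [+0.35556 +0.78163 +0.51247]
    [-0.09242 -0.51621 +0.85146]
t = (0.0086, -0.3132, 1.2825) m
M0: Pc = R·M0+t = (-0.10022, -0.27698, +1.24648); u = 710.5·(-0.10022)/1.24648 + 304.6 = 247.4766, v = 501.8·(-0.27698)/1.24648 + 234.0 = 122.4933
M1: Pc = R·M1+t = (+0.05790, -0.21654, +1.23077); u = 710.5·(+0.05790)/1.23077 + 304.6 = 338.0229, v = 501.8·(-0.21654)/1.23077 + 234.0 = 145.7143
M2: Pc = R·M2+t = (+0.11742, -0.34942, +1.31852); u = 710.5·(+0.11742)/1.31852 + 304.6 = 367.8705, v = 501.8·(-0.34942)/1.31852 + 234.0 = 101.0201
M3: Pc = R·M3+t = (-0.04070, -0.40986, +1.33423); u = 710.5·(-0.04070)/1.33423 + 304.6 = 282.9282, v = 501.8·(-0.40986)/1.33423 + 234.0 = 79.8527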